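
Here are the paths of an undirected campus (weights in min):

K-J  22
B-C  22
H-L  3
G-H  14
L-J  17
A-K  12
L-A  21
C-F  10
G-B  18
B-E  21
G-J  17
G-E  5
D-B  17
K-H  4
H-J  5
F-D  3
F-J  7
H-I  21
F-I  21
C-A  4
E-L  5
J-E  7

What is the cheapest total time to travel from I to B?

Enumerating some paths:
I–H–L–E–B: 21+3+5+21 = 50
I–F–D–B: 21+3+17 = 41
Cheapest is I–F–D–B at 41 min.

41 min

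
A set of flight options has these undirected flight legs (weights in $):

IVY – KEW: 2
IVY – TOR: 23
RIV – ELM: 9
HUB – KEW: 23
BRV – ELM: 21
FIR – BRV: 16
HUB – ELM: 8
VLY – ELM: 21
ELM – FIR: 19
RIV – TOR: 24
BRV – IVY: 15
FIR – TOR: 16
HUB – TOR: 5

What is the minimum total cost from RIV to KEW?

$40

Settle nodes by increasing distance from RIV:
RIV: 0
ELM: 9  (via RIV)
HUB: 17  (via ELM)
TOR: 22  (via HUB)
FIR: 28  (via ELM)
BRV: 30  (via ELM)
VLY: 30  (via ELM)
KEW: 40  (via HUB)
Shortest route: RIV → ELM → HUB → KEW = $40.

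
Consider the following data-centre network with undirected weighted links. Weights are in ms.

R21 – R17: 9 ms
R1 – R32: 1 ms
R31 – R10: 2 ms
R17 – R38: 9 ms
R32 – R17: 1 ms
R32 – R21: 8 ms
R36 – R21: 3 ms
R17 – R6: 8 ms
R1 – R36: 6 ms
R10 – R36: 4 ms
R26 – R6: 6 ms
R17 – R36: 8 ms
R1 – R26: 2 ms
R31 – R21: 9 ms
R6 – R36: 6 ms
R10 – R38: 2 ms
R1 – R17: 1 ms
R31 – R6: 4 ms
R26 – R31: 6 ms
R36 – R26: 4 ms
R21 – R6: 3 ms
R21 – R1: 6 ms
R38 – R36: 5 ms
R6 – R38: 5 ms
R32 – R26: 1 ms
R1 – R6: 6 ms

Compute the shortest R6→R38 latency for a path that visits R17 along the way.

Best R6 to R17: R6 → R1 → R17 costing 7
Shortest R17→R38: R17 → R38 = 9
Total via R17: 7 + 9 = 16 ms.

16 ms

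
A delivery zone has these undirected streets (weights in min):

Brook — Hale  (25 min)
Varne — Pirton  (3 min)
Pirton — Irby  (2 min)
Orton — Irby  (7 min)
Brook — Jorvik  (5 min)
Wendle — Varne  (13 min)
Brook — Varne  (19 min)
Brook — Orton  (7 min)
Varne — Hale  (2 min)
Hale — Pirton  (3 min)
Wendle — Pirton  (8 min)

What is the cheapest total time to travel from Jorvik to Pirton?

21 min

Shortest distances from Jorvik:
Jorvik: 0
Brook: 5  (via Jorvik)
Orton: 12  (via Brook)
Irby: 19  (via Orton)
Pirton: 21  (via Irby)
Shortest route: Jorvik–Brook–Orton–Irby–Pirton = 21 min.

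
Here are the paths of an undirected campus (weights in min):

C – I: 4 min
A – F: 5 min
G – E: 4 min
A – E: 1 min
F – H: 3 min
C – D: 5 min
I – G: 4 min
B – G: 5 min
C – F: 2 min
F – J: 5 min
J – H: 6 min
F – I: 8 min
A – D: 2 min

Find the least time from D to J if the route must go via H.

Best D to H: D–A–F–H costing 10
Best H to J: H–J costing 6
Total via H: 10 + 6 = 16 min.

16 min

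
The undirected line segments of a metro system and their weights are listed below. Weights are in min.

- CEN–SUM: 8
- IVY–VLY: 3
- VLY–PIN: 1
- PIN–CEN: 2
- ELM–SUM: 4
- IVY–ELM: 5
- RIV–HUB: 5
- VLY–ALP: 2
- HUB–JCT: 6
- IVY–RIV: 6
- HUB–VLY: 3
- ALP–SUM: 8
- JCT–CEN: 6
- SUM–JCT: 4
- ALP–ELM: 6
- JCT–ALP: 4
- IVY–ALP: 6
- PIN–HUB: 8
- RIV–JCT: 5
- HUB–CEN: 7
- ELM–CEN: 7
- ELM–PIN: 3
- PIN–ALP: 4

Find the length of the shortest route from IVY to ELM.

5 min

Shortest distances from IVY:
IVY: 0
VLY: 3  (via IVY)
PIN: 4  (via VLY)
ELM: 5  (via IVY)
Shortest route: IVY–ELM = 5 min.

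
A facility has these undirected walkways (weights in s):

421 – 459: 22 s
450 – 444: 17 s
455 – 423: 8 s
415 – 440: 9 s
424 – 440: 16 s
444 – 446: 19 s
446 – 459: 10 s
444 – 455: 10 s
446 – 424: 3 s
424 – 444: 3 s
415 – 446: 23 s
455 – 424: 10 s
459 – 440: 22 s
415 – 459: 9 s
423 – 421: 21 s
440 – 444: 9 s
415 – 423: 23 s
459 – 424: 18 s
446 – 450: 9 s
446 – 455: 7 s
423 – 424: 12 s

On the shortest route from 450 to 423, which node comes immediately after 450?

Compare a few routes:
450–446–424–423: 9+3+12 = 24
450–446–424–455–423: 9+3+10+8 = 30
The minimum is 24 s via 450–446–424–423.
So from 450 the first move is to 446.

446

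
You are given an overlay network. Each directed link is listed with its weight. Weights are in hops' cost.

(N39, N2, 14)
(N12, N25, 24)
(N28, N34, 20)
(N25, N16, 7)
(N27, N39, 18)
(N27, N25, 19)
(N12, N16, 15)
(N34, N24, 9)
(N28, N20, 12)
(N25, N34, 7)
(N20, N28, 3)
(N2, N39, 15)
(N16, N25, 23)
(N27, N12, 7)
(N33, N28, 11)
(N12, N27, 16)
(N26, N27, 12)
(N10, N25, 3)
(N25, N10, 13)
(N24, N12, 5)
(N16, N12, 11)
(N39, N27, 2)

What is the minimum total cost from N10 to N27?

37 hops' cost

Shortest distances from N10:
N10: 0
N25: 3  (via N10)
N34: 10  (via N25)
N16: 10  (via N25)
N24: 19  (via N34)
N12: 21  (via N16)
N27: 37  (via N12)
Shortest route: N10–N25–N16–N12–N27 = 37 hops' cost.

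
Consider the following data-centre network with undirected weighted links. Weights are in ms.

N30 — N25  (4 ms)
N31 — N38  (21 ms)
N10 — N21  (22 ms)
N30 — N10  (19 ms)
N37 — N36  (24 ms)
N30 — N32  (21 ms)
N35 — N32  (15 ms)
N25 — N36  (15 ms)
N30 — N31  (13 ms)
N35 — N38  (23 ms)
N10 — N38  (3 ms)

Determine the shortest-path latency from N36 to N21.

60 ms

Candidate routes:
N36–N25–N30–N10–N21: 15+4+19+22 = 60
N36–N25–N30–N32–N35–N38–N10–N21: 15+4+21+15+23+3+22 = 103
N36–N25–N30–N31–N38–N10–N21: 15+4+13+21+3+22 = 78
The minimum is 60 ms via N36–N25–N30–N10–N21.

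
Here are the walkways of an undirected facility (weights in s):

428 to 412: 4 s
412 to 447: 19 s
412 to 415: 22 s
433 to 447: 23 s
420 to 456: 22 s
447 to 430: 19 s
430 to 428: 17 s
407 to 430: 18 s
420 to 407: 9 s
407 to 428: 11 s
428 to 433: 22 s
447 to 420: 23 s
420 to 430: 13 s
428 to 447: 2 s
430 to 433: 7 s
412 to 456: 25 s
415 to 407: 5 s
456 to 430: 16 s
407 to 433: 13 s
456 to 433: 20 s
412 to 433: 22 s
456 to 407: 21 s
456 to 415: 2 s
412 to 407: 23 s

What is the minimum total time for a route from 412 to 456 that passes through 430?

Shortest 412→430: 412 → 428 → 430 = 21
Shortest 430→456: 430 → 456 = 16
Total via 430: 21 + 16 = 37 s.

37 s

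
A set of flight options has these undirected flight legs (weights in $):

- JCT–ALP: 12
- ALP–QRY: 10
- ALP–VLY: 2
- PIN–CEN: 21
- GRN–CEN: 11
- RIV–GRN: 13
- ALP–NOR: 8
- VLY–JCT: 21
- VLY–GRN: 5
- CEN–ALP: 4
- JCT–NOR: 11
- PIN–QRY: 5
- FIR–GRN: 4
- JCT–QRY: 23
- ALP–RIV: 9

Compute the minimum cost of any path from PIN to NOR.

Compare a few routes:
PIN–CEN–ALP–NOR: 21+4+8 = 33
PIN–QRY–ALP–NOR: 5+10+8 = 23
Cheapest is PIN–QRY–ALP–NOR at $23.

$23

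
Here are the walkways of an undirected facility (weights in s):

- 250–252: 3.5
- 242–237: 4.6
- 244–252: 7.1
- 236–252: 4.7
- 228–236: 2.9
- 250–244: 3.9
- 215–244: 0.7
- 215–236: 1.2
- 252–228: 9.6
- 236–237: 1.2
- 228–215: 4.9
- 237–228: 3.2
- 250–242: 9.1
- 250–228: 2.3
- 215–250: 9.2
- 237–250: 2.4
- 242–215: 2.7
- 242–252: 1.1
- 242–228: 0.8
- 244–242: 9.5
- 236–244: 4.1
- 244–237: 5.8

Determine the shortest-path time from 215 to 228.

Candidate routes:
215 - 228: 4.9 = 4.9
215 - 242 - 228: 2.7+0.8 = 3.5
215 - 236 - 228: 1.2+2.9 = 4.1
215 - 236 - 237 - 228: 1.2+1.2+3.2 = 5.6
The minimum is 3.5 s via 215 - 242 - 228.

3.5 s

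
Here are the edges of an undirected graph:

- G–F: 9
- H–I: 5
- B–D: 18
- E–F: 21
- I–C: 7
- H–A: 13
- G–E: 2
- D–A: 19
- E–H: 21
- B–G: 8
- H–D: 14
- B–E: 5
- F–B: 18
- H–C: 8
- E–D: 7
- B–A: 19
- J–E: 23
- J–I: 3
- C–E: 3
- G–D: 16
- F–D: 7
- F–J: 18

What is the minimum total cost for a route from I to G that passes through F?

30

Best I to F: I–J–F costing 21
Shortest F→G: F–G = 9
Total via F: 21 + 9 = 30.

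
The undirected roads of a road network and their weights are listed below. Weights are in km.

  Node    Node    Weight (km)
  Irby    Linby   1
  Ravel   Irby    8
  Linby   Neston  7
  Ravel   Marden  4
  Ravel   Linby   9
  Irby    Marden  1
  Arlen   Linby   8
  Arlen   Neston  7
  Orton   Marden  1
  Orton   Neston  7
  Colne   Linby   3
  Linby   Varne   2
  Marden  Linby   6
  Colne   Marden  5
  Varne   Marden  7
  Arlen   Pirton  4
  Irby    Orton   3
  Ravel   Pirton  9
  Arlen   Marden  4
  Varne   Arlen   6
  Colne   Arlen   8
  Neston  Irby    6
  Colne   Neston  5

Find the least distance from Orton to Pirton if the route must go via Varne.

Shortest Orton→Varne: Orton → Marden → Irby → Linby → Varne = 5
Shortest Varne→Pirton: Varne → Arlen → Pirton = 10
Total via Varne: 5 + 10 = 15 km.

15 km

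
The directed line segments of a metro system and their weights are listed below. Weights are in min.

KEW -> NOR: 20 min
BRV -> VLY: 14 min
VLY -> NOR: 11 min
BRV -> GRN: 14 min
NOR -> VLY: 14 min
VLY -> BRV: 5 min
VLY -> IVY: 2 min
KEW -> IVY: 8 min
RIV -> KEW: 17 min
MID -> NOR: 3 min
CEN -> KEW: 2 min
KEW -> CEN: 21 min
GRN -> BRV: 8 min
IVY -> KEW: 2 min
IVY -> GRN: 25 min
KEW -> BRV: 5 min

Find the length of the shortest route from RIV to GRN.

Shortest distances from RIV:
RIV: 0
KEW: 17  (via RIV)
BRV: 22  (via KEW)
IVY: 25  (via KEW)
VLY: 36  (via BRV)
GRN: 36  (via BRV)
Shortest route: RIV → KEW → BRV → GRN = 36 min.

36 min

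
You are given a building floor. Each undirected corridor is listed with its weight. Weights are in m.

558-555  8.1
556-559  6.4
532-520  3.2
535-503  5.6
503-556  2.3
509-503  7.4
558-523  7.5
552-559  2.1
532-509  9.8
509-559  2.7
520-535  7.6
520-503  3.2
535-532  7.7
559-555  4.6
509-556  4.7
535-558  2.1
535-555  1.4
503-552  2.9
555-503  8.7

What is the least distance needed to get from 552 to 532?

Shortest distances from 552:
552: 0
559: 2.1  (via 552)
503: 2.9  (via 552)
509: 4.8  (via 559)
556: 5.2  (via 503)
520: 6.1  (via 503)
555: 6.7  (via 559)
535: 8.1  (via 555)
532: 9.3  (via 520)
Shortest route: 552–503–520–532 = 9.3 m.

9.3 m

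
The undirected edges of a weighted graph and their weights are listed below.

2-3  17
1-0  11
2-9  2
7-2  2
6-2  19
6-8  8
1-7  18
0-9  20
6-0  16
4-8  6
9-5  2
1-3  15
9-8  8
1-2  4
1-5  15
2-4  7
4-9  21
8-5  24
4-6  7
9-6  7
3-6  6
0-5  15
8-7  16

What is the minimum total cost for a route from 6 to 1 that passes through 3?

21

Best 6 to 3: 6 → 3 costing 6
Shortest 3→1: 3 → 1 = 15
Total via 3: 6 + 15 = 21.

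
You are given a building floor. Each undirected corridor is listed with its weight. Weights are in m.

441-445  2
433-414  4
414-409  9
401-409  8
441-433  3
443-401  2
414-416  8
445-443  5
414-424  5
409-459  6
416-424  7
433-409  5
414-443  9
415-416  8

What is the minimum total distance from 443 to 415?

25 m

Enumerating some paths:
443–414–424–416–415: 9+5+7+8 = 29
443–445–441–433–414–424–416–415: 5+2+3+4+5+7+8 = 34
443–445–441–433–414–416–415: 5+2+3+4+8+8 = 30
443–414–416–415: 9+8+8 = 25
The minimum is 25 m via 443–414–416–415.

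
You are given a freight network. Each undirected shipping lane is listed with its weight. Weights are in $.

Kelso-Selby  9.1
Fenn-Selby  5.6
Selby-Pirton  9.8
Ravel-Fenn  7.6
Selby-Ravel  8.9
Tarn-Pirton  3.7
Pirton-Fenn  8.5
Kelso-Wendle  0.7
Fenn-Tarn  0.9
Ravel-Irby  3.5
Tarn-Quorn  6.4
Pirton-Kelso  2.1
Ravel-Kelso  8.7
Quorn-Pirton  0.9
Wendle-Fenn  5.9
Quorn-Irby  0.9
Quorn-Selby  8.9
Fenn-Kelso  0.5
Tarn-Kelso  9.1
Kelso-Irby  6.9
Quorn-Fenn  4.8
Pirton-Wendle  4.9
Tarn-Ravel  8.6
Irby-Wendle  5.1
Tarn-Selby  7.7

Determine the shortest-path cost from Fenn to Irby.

Running Dijkstra from Fenn:
Fenn: 0
Kelso: 0.5  (via Fenn)
Tarn: 0.9  (via Fenn)
Wendle: 1.2  (via Kelso)
Pirton: 2.6  (via Kelso)
Quorn: 3.5  (via Pirton)
Irby: 4.4  (via Quorn)
Shortest route: Fenn–Kelso–Pirton–Quorn–Irby = $4.4.

$4.4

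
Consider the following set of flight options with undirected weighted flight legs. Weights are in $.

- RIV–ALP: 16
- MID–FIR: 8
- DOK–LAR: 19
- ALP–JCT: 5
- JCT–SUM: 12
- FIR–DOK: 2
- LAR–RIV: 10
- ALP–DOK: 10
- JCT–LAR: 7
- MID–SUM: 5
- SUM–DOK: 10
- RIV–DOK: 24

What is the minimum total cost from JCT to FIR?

$17

Enumerating some paths:
JCT → SUM → MID → FIR: 12+5+8 = 25
JCT → SUM → DOK → FIR: 12+10+2 = 24
JCT → ALP → DOK → FIR: 5+10+2 = 17
Cheapest is JCT → ALP → DOK → FIR at $17.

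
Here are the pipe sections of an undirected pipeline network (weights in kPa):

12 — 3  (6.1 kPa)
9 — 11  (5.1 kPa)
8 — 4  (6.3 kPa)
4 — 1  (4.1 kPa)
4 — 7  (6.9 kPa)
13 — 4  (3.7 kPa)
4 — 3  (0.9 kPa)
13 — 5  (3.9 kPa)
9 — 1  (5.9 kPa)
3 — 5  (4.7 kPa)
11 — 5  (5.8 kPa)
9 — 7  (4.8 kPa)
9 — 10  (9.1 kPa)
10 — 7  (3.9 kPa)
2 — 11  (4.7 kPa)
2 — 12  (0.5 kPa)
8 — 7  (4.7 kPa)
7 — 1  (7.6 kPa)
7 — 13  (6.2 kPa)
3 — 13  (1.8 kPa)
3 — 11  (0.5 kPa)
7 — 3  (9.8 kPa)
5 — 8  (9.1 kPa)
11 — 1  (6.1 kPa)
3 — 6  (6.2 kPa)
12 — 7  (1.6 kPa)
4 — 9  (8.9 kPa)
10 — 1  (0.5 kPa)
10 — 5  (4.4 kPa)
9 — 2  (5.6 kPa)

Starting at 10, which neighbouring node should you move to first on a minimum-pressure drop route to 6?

1

Candidate routes:
10 → 1 → 4 → 13 → 3 → 6: 0.5+4.1+3.7+1.8+6.2 = 16.3
10 → 1 → 11 → 3 → 6: 0.5+6.1+0.5+6.2 = 13.3
10 → 1 → 4 → 3 → 6: 0.5+4.1+0.9+6.2 = 11.7
10 → 5 → 3 → 6: 4.4+4.7+6.2 = 15.3
Cheapest is 10 → 1 → 4 → 3 → 6 at 11.7 kPa.
So from 10 the first move is to 1.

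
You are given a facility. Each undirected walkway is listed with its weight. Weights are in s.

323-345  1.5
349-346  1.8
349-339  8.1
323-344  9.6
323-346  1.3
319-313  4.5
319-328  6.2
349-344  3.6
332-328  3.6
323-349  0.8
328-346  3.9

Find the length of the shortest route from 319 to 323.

Settle nodes by increasing distance from 319:
319: 0
313: 4.5  (via 319)
328: 6.2  (via 319)
332: 9.8  (via 328)
346: 10.1  (via 328)
323: 11.4  (via 346)
Shortest route: 319–328–346–323 = 11.4 s.

11.4 s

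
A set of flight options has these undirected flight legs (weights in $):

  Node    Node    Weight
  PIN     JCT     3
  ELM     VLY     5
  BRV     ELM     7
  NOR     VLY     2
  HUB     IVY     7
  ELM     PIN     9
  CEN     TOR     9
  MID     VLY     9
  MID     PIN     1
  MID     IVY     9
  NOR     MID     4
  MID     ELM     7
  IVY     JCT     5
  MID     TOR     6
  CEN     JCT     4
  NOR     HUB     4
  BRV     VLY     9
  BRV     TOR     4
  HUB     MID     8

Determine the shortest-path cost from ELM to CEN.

$15

Settle nodes by increasing distance from ELM:
ELM: 0
VLY: 5  (via ELM)
BRV: 7  (via ELM)
MID: 7  (via ELM)
NOR: 7  (via VLY)
PIN: 8  (via MID)
TOR: 11  (via BRV)
JCT: 11  (via PIN)
HUB: 11  (via NOR)
CEN: 15  (via JCT)
Shortest route: ELM–MID–PIN–JCT–CEN = $15.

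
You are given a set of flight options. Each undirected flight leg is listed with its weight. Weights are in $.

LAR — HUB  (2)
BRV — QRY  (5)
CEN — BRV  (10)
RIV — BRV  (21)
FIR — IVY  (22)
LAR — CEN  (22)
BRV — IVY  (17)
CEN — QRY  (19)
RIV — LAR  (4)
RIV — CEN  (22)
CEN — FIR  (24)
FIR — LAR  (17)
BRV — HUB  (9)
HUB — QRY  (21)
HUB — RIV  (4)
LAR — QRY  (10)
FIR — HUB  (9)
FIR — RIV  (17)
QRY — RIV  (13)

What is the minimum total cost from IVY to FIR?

$22

Compare a few routes:
IVY - FIR: 22 = 22
IVY - BRV - HUB - FIR: 17+9+9 = 35
The minimum is $22 via IVY - FIR.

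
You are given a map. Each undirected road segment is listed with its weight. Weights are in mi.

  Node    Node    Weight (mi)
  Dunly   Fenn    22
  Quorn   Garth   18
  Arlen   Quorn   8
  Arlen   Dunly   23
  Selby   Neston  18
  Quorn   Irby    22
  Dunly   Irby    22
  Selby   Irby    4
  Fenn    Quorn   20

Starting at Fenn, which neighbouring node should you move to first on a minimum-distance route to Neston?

Candidate routes:
Fenn–Dunly–Irby–Selby–Neston: 22+22+4+18 = 66
Fenn–Quorn–Arlen–Dunly–Irby–Selby–Neston: 20+8+23+22+4+18 = 95
Fenn–Quorn–Irby–Selby–Neston: 20+22+4+18 = 64
Cheapest is Fenn–Quorn–Irby–Selby–Neston at 64 mi.
So from Fenn the first move is to Quorn.

Quorn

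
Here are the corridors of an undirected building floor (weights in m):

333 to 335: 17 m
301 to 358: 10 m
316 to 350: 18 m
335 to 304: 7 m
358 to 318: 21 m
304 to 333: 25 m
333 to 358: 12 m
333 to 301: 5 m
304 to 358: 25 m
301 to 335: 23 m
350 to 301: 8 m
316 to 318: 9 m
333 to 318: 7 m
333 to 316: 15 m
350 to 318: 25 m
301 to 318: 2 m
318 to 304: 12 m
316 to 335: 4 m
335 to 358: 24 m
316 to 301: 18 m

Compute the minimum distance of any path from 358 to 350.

18 m

Running Dijkstra from 358:
358: 0
301: 10  (via 358)
318: 12  (via 301)
333: 12  (via 358)
350: 18  (via 301)
Shortest route: 358 → 301 → 350 = 18 m.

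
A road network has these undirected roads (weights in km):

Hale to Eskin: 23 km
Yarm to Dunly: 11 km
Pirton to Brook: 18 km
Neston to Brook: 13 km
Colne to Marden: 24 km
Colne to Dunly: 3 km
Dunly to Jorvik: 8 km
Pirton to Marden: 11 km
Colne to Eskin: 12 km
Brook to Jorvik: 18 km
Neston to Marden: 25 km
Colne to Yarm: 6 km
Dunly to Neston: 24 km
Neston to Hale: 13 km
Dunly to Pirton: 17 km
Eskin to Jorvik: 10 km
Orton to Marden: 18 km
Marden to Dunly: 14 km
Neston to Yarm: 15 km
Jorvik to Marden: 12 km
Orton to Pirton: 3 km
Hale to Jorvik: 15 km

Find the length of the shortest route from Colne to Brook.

Enumerating some paths:
Colne–Yarm–Neston–Brook: 6+15+13 = 34
Colne–Dunly–Pirton–Brook: 3+17+18 = 38
Colne–Dunly–Neston–Brook: 3+24+13 = 40
Colne–Dunly–Jorvik–Brook: 3+8+18 = 29
The minimum is 29 km via Colne–Dunly–Jorvik–Brook.

29 km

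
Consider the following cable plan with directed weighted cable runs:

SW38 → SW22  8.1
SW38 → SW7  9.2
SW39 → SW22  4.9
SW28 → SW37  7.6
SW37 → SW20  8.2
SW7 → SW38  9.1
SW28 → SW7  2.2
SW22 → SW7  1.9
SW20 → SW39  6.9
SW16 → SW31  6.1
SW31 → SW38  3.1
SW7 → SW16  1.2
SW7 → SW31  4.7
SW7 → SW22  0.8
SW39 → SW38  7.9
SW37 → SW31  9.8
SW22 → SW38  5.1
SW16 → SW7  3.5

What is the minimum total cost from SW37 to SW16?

Enumerating some paths:
SW37 → SW31 → SW38 → SW22 → SW7 → SW16: 9.8+3.1+8.1+1.9+1.2 = 24.1
SW37 → SW31 → SW38 → SW7 → SW16: 9.8+3.1+9.2+1.2 = 23.3
SW37 → SW20 → SW39 → SW38 → SW7 → SW16: 8.2+6.9+7.9+9.2+1.2 = 33.4
SW37 → SW20 → SW39 → SW22 → SW7 → SW16: 8.2+6.9+4.9+1.9+1.2 = 23.1
The minimum is 23.1 via SW37 → SW20 → SW39 → SW22 → SW7 → SW16.

23.1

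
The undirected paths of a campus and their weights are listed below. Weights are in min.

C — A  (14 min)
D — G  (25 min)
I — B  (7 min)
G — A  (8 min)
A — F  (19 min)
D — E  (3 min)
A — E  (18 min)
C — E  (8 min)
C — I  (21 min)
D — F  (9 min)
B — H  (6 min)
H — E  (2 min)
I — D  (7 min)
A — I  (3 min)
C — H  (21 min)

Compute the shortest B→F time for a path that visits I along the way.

Shortest B→I: B–I = 7
Shortest I→F: I–D–F = 16
Total via I: 7 + 16 = 23 min.

23 min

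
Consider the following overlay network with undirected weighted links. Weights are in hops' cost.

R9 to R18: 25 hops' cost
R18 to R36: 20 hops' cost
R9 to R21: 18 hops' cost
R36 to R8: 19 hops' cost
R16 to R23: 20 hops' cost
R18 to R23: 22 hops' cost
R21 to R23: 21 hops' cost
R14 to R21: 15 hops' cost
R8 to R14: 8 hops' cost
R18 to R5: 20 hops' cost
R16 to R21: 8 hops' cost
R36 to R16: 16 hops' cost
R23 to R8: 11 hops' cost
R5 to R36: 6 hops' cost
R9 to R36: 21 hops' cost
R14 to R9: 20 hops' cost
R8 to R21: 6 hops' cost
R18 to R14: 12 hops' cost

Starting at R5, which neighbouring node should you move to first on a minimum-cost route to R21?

Enumerating some paths:
R5 → R36 → R8 → R21: 6+19+6 = 31
R5 → R36 → R16 → R21: 6+16+8 = 30
R5 → R36 → R9 → R21: 6+21+18 = 45
The minimum is 30 hops' cost via R5 → R36 → R16 → R21.
So from R5 the first move is to R36.

R36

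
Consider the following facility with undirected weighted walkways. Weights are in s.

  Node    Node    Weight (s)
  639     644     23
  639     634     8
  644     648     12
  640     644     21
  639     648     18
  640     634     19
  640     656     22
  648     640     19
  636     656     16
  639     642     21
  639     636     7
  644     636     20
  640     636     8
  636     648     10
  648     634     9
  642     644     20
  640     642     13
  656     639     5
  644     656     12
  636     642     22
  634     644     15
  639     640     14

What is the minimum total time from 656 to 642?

Compare a few routes:
656 - 639 - 642: 5+21 = 26
656 - 644 - 642: 12+20 = 32
656 - 639 - 640 - 642: 5+14+13 = 32
656 - 639 - 636 - 640 - 642: 5+7+8+13 = 33
Cheapest is 656 - 639 - 642 at 26 s.

26 s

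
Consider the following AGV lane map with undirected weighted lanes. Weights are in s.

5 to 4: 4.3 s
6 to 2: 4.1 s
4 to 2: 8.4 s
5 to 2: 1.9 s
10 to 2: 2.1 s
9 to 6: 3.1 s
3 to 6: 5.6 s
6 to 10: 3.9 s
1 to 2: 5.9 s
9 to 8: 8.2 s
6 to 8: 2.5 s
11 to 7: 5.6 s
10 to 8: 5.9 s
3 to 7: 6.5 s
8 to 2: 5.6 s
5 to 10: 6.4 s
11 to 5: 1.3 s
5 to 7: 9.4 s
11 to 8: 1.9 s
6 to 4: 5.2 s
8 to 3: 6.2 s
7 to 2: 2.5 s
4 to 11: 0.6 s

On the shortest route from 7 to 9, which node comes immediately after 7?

2

Candidate routes:
7 → 2 → 5 → 11 → 8 → 6 → 9: 2.5+1.9+1.3+1.9+2.5+3.1 = 13.2
7 → 2 → 6 → 9: 2.5+4.1+3.1 = 9.7
7 → 11 → 8 → 6 → 9: 5.6+1.9+2.5+3.1 = 13.1
7 → 2 → 10 → 6 → 9: 2.5+2.1+3.9+3.1 = 11.6
Cheapest is 7 → 2 → 6 → 9 at 9.7 s.
So from 7 the first move is to 2.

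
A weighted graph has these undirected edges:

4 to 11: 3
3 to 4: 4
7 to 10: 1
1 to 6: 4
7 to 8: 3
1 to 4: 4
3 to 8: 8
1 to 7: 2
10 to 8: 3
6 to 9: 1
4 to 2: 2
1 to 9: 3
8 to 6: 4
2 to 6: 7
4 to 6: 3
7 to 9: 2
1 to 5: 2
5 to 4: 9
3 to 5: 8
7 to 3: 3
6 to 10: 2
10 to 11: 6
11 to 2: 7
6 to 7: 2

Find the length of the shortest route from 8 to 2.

9

Compare a few routes:
8–7–6–4–2: 3+2+3+2 = 10
8–6–2: 4+7 = 11
8–10–6–4–2: 3+2+3+2 = 10
8–6–4–2: 4+3+2 = 9
Cheapest is 8–6–4–2 at 9.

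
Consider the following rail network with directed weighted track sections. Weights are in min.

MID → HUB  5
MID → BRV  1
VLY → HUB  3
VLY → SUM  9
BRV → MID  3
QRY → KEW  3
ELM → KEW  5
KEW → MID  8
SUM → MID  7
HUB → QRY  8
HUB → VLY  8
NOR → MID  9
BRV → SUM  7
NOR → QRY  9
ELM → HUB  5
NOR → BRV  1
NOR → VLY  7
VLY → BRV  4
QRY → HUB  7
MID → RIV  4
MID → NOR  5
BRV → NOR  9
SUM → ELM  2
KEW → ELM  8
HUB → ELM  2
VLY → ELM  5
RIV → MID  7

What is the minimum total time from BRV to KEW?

14 min

Running Dijkstra from BRV:
BRV: 0
MID: 3  (via BRV)
SUM: 7  (via BRV)
RIV: 7  (via MID)
HUB: 8  (via MID)
NOR: 8  (via MID)
ELM: 9  (via SUM)
KEW: 14  (via ELM)
Shortest route: BRV–SUM–ELM–KEW = 14 min.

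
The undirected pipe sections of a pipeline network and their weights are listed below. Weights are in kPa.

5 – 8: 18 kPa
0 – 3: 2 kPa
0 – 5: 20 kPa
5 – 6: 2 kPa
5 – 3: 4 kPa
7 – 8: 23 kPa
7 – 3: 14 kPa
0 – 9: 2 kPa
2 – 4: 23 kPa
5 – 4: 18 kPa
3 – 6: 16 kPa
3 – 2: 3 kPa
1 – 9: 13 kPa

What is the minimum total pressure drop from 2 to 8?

25 kPa

Running Dijkstra from 2:
2: 0
3: 3  (via 2)
0: 5  (via 3)
5: 7  (via 3)
9: 7  (via 0)
6: 9  (via 5)
7: 17  (via 3)
1: 20  (via 9)
4: 23  (via 2)
8: 25  (via 5)
Shortest route: 2–3–5–8 = 25 kPa.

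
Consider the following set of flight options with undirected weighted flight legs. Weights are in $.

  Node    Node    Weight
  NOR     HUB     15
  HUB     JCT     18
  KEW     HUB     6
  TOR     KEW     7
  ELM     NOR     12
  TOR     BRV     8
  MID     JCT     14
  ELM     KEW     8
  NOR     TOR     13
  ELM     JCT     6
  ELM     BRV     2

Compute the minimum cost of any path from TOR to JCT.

Candidate routes:
TOR → BRV → ELM → JCT: 8+2+6 = 16
TOR → KEW → ELM → JCT: 7+8+6 = 21
TOR → KEW → HUB → JCT: 7+6+18 = 31
The minimum is $16 via TOR → BRV → ELM → JCT.

$16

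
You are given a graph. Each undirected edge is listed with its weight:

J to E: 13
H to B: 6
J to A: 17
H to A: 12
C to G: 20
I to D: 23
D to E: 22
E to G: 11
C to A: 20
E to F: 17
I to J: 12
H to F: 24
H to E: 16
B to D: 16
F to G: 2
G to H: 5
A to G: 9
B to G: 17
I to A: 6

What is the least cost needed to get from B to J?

35

Compare a few routes:
B–H–G–A–J: 6+5+9+17 = 37
B–H–A–J: 6+12+17 = 35
B–H–A–I–J: 6+12+6+12 = 36
Cheapest is B–H–A–J at 35.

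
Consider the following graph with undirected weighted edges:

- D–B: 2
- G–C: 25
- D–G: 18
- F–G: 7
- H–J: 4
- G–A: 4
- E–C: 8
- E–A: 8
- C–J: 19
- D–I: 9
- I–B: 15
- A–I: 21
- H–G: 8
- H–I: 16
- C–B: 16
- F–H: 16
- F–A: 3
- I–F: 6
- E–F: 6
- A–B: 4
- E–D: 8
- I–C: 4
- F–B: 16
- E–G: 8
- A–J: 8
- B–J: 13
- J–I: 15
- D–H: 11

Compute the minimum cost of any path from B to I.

11

Enumerating some paths:
B - A - F - I: 4+3+6 = 13
B - D - I: 2+9 = 11
The minimum is 11 via B - D - I.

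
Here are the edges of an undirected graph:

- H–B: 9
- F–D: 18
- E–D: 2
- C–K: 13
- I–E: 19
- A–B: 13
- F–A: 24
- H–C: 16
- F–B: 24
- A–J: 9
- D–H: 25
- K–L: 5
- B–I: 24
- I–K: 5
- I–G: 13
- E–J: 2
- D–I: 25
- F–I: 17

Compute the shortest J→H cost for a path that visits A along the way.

31

Best J to A: J–A costing 9
Shortest A→H: A–B–H = 22
Total via A: 9 + 22 = 31.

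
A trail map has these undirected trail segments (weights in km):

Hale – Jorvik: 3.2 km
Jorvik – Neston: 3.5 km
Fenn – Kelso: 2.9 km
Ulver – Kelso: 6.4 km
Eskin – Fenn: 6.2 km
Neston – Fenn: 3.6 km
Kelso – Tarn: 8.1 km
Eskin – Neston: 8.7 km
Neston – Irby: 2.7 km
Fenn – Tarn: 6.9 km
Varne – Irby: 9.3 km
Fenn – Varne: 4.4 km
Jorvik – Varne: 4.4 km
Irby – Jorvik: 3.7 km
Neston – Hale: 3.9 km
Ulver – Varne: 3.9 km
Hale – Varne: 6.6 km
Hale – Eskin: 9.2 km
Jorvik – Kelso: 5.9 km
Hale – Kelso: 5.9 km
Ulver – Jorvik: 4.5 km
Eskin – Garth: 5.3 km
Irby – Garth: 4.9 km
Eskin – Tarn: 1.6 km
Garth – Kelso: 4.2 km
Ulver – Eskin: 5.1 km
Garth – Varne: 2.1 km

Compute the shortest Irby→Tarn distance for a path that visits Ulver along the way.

14.9 km

Best Irby to Ulver: Irby → Jorvik → Ulver costing 8.2
Shortest Ulver→Tarn: Ulver → Eskin → Tarn = 6.7
Total via Ulver: 8.2 + 6.7 = 14.9 km.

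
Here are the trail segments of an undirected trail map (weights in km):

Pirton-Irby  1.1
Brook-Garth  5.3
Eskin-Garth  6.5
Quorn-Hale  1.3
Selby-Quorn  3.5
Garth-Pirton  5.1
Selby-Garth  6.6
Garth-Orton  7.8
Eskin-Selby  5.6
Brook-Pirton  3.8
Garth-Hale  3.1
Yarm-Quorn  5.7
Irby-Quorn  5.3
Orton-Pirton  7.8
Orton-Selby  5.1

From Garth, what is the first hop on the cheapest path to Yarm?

Compare a few routes:
Garth - Selby - Quorn - Yarm: 6.6+3.5+5.7 = 15.8
Garth - Hale - Quorn - Yarm: 3.1+1.3+5.7 = 10.1
Cheapest is Garth - Hale - Quorn - Yarm at 10.1 km.
So from Garth the first move is to Hale.

Hale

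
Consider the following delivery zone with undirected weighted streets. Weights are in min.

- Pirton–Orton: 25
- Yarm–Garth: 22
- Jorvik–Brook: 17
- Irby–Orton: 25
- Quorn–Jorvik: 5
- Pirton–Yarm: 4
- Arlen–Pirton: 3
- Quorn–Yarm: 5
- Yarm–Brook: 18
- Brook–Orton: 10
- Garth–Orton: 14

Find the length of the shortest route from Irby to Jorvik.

Shortest distances from Irby:
Irby: 0
Orton: 25  (via Irby)
Brook: 35  (via Orton)
Garth: 39  (via Orton)
Pirton: 50  (via Orton)
Jorvik: 52  (via Brook)
Shortest route: Irby → Orton → Brook → Jorvik = 52 min.

52 min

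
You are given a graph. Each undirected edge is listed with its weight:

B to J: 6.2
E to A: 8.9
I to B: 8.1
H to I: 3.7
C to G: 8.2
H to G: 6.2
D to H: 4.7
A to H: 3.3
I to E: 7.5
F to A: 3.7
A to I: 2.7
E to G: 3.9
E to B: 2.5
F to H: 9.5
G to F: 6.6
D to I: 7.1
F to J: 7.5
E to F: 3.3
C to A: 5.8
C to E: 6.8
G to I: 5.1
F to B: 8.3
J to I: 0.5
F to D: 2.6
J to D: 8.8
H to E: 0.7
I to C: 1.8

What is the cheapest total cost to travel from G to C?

6.9

Shortest distances from G:
G: 0
E: 3.9  (via G)
H: 4.6  (via E)
I: 5.1  (via G)
J: 5.6  (via I)
B: 6.4  (via E)
F: 6.6  (via G)
C: 6.9  (via I)
Shortest route: G → I → C = 6.9.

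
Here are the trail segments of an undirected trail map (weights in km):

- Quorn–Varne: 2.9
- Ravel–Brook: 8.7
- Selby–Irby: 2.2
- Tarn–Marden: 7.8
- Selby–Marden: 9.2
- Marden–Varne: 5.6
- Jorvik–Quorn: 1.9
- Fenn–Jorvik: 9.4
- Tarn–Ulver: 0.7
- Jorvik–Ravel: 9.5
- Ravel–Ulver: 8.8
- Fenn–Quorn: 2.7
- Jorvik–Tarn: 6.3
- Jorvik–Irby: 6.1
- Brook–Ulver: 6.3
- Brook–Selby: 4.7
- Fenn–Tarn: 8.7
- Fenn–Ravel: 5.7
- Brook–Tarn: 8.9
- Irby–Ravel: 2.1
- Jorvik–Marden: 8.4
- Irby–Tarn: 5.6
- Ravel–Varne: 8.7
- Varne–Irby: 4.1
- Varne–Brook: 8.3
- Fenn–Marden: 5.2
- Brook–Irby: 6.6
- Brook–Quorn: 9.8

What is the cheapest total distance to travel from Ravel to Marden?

Enumerating some paths:
Ravel - Fenn - Marden: 5.7+5.2 = 10.9
Ravel - Irby - Selby - Marden: 2.1+2.2+9.2 = 13.5
Ravel - Varne - Marden: 8.7+5.6 = 14.3
Ravel - Irby - Varne - Marden: 2.1+4.1+5.6 = 11.8
The minimum is 10.9 km via Ravel - Fenn - Marden.

10.9 km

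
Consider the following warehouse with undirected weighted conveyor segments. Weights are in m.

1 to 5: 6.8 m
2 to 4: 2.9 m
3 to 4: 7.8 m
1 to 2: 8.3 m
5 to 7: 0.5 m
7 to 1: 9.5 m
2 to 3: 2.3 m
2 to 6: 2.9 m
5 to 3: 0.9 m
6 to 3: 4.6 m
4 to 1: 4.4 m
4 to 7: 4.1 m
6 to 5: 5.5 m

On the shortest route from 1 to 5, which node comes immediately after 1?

5

Enumerating some paths:
1–5: 6.8 = 6.8
1–7–5: 9.5+0.5 = 10
1–4–7–5: 4.4+4.1+0.5 = 9
Cheapest is 1–5 at 6.8 m.
So from 1 the first move is to 5.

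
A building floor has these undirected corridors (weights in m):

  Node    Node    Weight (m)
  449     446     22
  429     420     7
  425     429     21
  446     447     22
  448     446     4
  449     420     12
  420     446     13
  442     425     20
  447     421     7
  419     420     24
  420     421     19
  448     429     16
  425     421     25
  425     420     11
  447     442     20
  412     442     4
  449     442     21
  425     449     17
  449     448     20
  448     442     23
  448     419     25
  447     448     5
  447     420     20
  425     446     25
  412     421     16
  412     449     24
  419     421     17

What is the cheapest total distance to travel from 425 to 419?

35 m

Candidate routes:
425 → 420 → 421 → 419: 11+19+17 = 47
425 → 429 → 420 → 419: 21+7+24 = 52
425 → 421 → 419: 25+17 = 42
425 → 420 → 419: 11+24 = 35
Cheapest is 425 → 420 → 419 at 35 m.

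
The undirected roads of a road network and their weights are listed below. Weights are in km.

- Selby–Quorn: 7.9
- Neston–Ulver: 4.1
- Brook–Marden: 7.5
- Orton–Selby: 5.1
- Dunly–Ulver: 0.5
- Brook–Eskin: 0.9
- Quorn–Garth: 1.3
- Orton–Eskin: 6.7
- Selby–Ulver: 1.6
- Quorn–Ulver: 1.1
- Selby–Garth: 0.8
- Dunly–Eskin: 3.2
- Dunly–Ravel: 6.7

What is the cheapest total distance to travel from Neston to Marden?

Settle nodes by increasing distance from Neston:
Neston: 0
Ulver: 4.1  (via Neston)
Dunly: 4.6  (via Ulver)
Quorn: 5.2  (via Ulver)
Selby: 5.7  (via Ulver)
Garth: 6.5  (via Quorn)
Eskin: 7.8  (via Dunly)
Brook: 8.7  (via Eskin)
Orton: 10.8  (via Selby)
Ravel: 11.3  (via Dunly)
Marden: 16.2  (via Brook)
Shortest route: Neston → Ulver → Dunly → Eskin → Brook → Marden = 16.2 km.

16.2 km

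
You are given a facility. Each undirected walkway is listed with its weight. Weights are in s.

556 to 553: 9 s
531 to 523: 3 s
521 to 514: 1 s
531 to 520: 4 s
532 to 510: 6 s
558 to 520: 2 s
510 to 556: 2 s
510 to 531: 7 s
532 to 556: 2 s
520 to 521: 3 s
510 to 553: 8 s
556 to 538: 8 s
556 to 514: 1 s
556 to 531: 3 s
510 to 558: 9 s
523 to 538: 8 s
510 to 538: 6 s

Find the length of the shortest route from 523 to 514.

Compare a few routes:
523 - 531 - 520 - 521 - 514: 3+4+3+1 = 11
523 - 531 - 510 - 556 - 514: 3+7+2+1 = 13
523 - 531 - 556 - 514: 3+3+1 = 7
Cheapest is 523 - 531 - 556 - 514 at 7 s.

7 s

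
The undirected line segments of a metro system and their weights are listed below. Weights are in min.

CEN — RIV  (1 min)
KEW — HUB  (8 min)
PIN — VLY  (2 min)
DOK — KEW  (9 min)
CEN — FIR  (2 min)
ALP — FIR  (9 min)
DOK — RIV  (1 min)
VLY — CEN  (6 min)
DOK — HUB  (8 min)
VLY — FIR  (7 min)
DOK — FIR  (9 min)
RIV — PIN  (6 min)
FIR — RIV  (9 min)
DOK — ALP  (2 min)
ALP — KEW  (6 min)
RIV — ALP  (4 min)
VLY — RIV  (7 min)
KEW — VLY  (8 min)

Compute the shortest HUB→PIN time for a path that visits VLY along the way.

Best HUB to VLY: HUB–KEW–VLY costing 16
Best VLY to PIN: VLY–PIN costing 2
Total via VLY: 16 + 2 = 18 min.

18 min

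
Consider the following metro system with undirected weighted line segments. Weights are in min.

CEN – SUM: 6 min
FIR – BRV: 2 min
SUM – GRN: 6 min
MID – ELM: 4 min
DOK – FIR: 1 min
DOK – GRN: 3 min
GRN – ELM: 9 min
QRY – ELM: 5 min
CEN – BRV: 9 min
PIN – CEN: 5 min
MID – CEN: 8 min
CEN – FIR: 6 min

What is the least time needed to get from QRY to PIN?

Compare a few routes:
QRY–ELM–GRN–DOK–FIR–CEN–PIN: 5+9+3+1+6+5 = 29
QRY–ELM–MID–CEN–PIN: 5+4+8+5 = 22
Cheapest is QRY–ELM–MID–CEN–PIN at 22 min.

22 min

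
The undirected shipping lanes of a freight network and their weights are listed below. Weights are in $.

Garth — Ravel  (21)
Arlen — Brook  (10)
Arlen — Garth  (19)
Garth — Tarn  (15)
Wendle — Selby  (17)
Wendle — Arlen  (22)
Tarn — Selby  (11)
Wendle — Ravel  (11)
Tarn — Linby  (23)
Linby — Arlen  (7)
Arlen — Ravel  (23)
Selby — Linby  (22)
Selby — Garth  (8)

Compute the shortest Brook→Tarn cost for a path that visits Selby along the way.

Best Brook to Selby: Brook–Arlen–Garth–Selby costing 37
Shortest Selby→Tarn: Selby–Tarn = 11
Total via Selby: 37 + 11 = $48.

$48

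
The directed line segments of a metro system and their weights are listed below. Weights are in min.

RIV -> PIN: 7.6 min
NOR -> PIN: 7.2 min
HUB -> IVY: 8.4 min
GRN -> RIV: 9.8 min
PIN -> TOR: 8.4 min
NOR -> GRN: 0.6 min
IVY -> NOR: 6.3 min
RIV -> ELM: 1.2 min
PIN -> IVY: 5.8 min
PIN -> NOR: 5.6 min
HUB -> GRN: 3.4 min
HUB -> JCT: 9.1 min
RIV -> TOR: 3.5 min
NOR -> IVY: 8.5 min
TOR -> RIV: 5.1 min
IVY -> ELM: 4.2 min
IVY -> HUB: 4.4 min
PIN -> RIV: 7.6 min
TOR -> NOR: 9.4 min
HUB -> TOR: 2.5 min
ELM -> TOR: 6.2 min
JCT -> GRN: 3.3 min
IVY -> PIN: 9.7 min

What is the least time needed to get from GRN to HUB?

Enumerating some paths:
GRN - RIV - PIN - IVY - HUB: 9.8+7.6+5.8+4.4 = 27.6
GRN - RIV - PIN - NOR - IVY - HUB: 9.8+7.6+5.6+8.5+4.4 = 35.9
GRN - RIV - TOR - NOR - IVY - HUB: 9.8+3.5+9.4+8.5+4.4 = 35.6
Cheapest is GRN - RIV - PIN - IVY - HUB at 27.6 min.

27.6 min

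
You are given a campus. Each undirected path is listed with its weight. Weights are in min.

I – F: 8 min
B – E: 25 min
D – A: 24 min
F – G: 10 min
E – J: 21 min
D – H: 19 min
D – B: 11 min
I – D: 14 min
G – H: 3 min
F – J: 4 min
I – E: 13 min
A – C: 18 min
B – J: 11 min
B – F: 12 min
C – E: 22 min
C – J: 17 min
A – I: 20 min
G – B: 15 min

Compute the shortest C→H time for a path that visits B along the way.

46 min

Shortest C→B: C → J → B = 28
Shortest B→H: B → G → H = 18
Total via B: 28 + 18 = 46 min.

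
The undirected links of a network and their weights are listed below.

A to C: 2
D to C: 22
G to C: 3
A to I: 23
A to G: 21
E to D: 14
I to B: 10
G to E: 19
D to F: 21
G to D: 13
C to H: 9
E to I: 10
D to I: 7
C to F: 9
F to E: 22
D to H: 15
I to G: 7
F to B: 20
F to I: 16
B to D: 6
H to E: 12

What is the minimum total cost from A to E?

Compare a few routes:
A - C - G - I - E: 2+3+7+10 = 22
A - C - H - E: 2+9+12 = 23
The minimum is 22 via A - C - G - I - E.

22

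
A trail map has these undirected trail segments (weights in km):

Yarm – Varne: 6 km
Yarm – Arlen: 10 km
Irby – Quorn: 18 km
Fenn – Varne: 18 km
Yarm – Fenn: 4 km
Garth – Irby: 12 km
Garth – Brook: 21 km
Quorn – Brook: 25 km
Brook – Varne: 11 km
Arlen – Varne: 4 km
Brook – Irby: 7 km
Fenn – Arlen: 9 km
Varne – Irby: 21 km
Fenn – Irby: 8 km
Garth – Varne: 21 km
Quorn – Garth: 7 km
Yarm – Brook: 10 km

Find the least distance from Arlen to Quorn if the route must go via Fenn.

35 km

Shortest Arlen→Fenn: Arlen → Fenn = 9
Best Fenn to Quorn: Fenn → Irby → Quorn costing 26
Total via Fenn: 9 + 26 = 35 km.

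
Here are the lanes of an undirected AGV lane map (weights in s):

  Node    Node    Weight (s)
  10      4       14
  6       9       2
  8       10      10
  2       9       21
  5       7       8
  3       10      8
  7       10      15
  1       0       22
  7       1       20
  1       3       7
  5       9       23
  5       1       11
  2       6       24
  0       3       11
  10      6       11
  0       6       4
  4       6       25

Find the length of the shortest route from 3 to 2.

Compare a few routes:
3 → 0 → 6 → 9 → 2: 11+4+2+21 = 38
3 → 0 → 6 → 2: 11+4+24 = 39
3 → 10 → 6 → 9 → 2: 8+11+2+21 = 42
Cheapest is 3 → 0 → 6 → 9 → 2 at 38 s.

38 s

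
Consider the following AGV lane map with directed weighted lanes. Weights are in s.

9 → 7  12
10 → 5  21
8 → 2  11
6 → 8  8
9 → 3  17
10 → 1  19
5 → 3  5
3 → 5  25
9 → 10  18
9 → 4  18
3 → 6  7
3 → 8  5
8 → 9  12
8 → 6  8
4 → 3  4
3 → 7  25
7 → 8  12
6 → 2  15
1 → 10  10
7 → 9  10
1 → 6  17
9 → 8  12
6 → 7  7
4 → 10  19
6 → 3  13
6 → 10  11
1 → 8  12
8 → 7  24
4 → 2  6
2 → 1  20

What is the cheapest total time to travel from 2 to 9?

Running Dijkstra from 2:
2: 0
1: 20  (via 2)
10: 30  (via 1)
8: 32  (via 1)
6: 37  (via 1)
7: 44  (via 6)
9: 44  (via 8)
Shortest route: 2 → 1 → 8 → 9 = 44 s.

44 s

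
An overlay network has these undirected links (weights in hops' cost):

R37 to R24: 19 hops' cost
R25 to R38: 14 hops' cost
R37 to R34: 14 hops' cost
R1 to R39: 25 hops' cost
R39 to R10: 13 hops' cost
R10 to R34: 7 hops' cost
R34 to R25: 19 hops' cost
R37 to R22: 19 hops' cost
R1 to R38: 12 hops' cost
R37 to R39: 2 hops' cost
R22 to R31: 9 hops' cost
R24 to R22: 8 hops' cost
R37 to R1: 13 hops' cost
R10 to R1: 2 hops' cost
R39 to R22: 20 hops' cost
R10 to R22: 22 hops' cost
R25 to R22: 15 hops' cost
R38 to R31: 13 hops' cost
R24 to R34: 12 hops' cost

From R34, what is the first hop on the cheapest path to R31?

R24

Compare a few routes:
R34–R37–R22–R31: 14+19+9 = 42
R34–R10–R1–R38–R31: 7+2+12+13 = 34
R34–R10–R22–R31: 7+22+9 = 38
R34–R24–R22–R31: 12+8+9 = 29
Cheapest is R34–R24–R22–R31 at 29 hops' cost.
So from R34 the first move is to R24.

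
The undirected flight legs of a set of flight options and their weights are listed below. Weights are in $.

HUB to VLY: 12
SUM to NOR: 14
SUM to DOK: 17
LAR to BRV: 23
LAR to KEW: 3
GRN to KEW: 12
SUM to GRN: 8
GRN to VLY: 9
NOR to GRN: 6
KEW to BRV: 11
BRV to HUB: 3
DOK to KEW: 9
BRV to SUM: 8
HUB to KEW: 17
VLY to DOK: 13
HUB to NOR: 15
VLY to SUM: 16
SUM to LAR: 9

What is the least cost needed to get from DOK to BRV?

Running Dijkstra from DOK:
DOK: 0
KEW: 9  (via DOK)
LAR: 12  (via KEW)
VLY: 13  (via DOK)
SUM: 17  (via DOK)
BRV: 20  (via KEW)
Shortest route: DOK–KEW–BRV = $20.

$20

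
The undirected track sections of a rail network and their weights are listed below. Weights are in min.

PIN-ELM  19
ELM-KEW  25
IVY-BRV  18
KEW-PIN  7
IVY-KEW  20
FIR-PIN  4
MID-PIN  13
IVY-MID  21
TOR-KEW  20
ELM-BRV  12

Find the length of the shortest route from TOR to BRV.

Running Dijkstra from TOR:
TOR: 0
KEW: 20  (via TOR)
PIN: 27  (via KEW)
FIR: 31  (via PIN)
IVY: 40  (via KEW)
MID: 40  (via PIN)
ELM: 45  (via KEW)
BRV: 57  (via ELM)
Shortest route: TOR → KEW → ELM → BRV = 57 min.

57 min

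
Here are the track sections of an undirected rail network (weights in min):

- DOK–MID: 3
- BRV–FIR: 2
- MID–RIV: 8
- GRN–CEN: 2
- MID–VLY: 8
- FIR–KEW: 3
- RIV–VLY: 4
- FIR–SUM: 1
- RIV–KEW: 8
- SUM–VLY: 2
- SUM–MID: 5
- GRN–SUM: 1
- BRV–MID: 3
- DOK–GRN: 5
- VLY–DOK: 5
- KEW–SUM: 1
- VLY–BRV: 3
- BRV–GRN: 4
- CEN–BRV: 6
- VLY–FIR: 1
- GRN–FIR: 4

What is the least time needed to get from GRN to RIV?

7 min

Settle nodes by increasing distance from GRN:
GRN: 0
SUM: 1  (via GRN)
CEN: 2  (via GRN)
KEW: 2  (via SUM)
FIR: 2  (via SUM)
VLY: 3  (via SUM)
BRV: 4  (via GRN)
DOK: 5  (via GRN)
MID: 6  (via SUM)
RIV: 7  (via VLY)
Shortest route: GRN → SUM → VLY → RIV = 7 min.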